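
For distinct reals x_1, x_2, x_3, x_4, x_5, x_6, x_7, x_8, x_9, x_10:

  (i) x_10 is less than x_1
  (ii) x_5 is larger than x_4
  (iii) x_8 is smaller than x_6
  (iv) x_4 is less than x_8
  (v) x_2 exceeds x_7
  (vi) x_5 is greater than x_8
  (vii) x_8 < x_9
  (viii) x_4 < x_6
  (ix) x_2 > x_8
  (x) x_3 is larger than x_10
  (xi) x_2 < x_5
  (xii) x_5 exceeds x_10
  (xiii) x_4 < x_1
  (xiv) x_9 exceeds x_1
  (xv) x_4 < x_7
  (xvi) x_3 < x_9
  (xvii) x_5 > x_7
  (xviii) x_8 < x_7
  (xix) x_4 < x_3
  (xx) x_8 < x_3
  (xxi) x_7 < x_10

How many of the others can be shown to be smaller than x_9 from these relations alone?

The elements the relations force below x_9 are x_4, x_8, x_7, x_10, x_3, x_1 — no chain reaches any other.
That is 6.

6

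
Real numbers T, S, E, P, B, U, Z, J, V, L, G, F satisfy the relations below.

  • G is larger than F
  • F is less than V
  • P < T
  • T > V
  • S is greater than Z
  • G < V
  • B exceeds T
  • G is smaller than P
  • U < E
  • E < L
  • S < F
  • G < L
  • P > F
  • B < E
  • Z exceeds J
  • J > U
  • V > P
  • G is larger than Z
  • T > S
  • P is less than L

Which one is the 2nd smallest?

Chaining the given pairs: U < J < Z < S < F < G < P < V < T < B < E < L.
The 2nd smallest is J.

J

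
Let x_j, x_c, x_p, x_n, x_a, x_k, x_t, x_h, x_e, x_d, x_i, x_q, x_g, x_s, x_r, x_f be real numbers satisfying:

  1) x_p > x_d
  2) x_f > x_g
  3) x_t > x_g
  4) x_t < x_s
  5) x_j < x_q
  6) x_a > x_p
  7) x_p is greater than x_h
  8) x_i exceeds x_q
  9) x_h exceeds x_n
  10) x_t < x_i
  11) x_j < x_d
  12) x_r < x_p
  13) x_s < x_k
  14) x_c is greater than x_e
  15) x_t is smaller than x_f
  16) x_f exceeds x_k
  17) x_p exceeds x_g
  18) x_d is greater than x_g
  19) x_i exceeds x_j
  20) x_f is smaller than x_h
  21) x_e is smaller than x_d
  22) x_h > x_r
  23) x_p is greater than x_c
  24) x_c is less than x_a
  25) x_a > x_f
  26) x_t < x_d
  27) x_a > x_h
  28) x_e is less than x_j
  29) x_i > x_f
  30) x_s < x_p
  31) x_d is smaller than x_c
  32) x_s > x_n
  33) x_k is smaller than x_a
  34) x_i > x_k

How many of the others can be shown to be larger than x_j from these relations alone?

6

Directly above x_j: x_d, x_q, x_i.
One step further: x_c, x_p (5 so far).
One step further: x_a (6 so far).
No other element is forced above x_j by the given relations, so the count is 6.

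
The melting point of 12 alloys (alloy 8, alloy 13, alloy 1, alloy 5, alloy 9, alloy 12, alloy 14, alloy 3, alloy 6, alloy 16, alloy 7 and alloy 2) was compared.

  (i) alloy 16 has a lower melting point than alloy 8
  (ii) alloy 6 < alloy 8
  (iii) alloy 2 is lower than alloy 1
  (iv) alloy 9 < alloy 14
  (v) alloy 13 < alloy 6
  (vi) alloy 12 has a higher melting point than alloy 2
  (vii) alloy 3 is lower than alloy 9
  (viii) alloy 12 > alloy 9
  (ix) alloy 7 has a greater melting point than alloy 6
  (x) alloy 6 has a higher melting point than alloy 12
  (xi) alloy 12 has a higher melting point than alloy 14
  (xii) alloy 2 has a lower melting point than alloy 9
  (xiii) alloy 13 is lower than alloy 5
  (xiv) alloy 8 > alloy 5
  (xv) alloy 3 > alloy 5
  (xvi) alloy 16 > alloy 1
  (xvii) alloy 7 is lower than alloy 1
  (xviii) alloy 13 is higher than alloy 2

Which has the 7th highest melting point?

alloy 14

The consecutive relations fix a unique order: alloy 2 < alloy 13 < alloy 5 < alloy 3 < alloy 9 < alloy 14 < alloy 12 < alloy 6 < alloy 7 < alloy 1 < alloy 16 < alloy 8.
The 7th largest is alloy 14.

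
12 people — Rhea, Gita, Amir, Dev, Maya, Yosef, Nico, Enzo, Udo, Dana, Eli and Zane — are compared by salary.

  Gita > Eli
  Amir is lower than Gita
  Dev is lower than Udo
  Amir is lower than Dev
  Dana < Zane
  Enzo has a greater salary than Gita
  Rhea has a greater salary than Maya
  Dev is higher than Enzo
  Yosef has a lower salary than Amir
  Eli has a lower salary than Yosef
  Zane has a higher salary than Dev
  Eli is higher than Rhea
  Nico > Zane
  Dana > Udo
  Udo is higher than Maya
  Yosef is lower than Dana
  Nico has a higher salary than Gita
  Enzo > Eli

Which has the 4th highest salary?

Piecing the relations together gives one ordering: Maya < Rhea < Eli < Yosef < Amir < Gita < Enzo < Dev < Udo < Dana < Zane < Nico.
The 4th largest is Udo.

Udo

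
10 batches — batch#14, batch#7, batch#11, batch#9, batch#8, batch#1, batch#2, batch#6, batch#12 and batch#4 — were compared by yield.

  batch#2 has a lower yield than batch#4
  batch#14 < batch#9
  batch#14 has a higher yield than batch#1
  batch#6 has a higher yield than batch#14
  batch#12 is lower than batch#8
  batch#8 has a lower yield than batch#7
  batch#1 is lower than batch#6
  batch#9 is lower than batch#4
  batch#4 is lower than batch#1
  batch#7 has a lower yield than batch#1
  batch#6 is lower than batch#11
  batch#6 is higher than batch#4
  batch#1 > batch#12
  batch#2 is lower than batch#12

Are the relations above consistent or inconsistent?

We have batch#4 < batch#1 stated directly, yet also batch#1 < batch#14 < batch#9 < batch#4 by chaining the others — so batch#1 < batch#4. Contradiction.

inconsistent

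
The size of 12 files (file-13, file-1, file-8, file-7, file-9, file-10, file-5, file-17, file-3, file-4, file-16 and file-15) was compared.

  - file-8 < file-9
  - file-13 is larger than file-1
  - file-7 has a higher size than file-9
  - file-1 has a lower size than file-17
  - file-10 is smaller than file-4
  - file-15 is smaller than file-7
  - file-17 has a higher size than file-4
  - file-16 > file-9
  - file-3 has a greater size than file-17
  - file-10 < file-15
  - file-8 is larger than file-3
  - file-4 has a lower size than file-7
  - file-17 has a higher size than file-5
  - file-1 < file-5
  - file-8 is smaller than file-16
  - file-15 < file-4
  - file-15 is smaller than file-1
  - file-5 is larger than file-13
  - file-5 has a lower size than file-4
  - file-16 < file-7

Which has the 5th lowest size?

Piecing the relations together gives one ordering: file-10 < file-15 < file-1 < file-13 < file-5 < file-4 < file-17 < file-3 < file-8 < file-9 < file-16 < file-7.
The 5th smallest is file-5.

file-5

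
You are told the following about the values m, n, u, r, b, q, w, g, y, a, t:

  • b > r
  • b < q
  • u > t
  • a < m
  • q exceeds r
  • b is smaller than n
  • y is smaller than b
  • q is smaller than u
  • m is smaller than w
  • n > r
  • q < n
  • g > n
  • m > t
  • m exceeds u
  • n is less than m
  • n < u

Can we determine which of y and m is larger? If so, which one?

m

Chaining the given relations: y < b < q < n < u < m.
So m is larger.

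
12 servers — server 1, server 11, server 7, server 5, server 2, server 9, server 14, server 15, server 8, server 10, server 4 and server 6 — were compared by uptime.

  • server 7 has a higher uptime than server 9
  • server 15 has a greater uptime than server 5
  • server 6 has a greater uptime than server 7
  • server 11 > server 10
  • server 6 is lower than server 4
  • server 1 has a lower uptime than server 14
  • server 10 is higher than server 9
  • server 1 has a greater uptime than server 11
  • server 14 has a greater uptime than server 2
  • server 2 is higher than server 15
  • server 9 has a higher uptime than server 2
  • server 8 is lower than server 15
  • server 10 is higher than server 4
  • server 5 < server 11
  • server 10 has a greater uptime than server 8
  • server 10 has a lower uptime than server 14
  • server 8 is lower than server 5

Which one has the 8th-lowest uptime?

Piecing the relations together gives one ordering: server 8 < server 5 < server 15 < server 2 < server 9 < server 7 < server 6 < server 4 < server 10 < server 11 < server 1 < server 14.
The 8th smallest is server 4.

server 4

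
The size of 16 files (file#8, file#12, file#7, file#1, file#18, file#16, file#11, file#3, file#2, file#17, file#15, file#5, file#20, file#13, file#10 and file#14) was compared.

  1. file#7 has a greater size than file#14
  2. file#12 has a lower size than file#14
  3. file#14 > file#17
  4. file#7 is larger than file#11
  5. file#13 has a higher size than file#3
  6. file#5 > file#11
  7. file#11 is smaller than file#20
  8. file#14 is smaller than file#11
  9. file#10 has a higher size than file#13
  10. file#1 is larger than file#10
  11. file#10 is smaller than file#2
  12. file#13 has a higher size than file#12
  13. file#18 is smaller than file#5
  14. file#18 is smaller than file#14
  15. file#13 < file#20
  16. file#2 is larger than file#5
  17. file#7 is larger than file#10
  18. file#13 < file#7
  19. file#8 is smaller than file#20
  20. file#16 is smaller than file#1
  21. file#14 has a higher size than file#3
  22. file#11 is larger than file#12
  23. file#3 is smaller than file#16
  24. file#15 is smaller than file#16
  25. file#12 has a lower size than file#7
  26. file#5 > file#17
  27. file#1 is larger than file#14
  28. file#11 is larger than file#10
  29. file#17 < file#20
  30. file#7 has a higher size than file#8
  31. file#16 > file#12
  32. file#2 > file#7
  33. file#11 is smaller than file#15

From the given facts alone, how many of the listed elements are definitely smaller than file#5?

8

Directly below file#5: file#18, file#17, file#11.
One step further: file#12, file#14, file#10 (6 so far).
One step further: file#3, file#13 (8 so far).
No other element is forced below file#5 by the given relations, so the count is 8.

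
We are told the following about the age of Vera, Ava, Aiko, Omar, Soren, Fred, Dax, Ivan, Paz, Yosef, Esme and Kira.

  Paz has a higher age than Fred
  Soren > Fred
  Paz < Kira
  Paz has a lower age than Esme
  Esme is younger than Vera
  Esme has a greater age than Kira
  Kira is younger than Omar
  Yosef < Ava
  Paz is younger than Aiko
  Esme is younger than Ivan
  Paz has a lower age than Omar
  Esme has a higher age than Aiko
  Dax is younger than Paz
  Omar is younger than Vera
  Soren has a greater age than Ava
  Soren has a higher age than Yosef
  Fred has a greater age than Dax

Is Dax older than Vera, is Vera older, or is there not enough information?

Chaining the given relations: Dax < Fred < Paz < Aiko < Esme < Vera.
So Vera is older.

Vera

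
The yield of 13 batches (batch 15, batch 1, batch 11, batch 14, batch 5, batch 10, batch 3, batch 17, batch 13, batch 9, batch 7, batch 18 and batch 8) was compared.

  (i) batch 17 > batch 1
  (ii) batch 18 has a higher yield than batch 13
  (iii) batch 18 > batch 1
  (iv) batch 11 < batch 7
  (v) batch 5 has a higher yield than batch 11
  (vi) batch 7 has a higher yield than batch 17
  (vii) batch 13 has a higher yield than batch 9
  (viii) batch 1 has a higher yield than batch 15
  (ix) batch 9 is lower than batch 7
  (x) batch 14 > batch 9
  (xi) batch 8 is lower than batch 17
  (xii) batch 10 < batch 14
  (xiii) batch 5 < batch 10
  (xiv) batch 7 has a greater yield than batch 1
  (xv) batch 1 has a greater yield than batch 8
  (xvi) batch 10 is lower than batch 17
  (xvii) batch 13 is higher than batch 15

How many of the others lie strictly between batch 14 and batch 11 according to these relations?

2

Chaining upward from batch 11 reaches: batch 5, batch 10, batch 17, batch 7.
Chaining downward from batch 14 reaches: batch 9, batch 5, batch 10.
Strictly between batch 11 and batch 14 are those in both lists: batch 5, batch 10 — 2 elements.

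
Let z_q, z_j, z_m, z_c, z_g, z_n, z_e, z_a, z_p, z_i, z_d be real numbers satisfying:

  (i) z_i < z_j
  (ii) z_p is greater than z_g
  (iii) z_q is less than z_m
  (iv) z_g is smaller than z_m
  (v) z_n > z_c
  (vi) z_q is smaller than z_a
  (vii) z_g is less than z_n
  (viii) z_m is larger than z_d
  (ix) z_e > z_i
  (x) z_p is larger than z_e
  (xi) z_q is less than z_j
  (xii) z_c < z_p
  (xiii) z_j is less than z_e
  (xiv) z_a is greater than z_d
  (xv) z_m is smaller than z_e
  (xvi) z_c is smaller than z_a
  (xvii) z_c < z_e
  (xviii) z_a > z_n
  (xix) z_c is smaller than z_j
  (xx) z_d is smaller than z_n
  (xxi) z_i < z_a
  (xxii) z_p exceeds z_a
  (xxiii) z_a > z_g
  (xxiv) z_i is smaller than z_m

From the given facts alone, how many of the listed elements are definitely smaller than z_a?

6

The elements the relations force below z_a are z_i, z_g, z_c, z_d, z_q, z_n — no chain reaches any other.
That is 6.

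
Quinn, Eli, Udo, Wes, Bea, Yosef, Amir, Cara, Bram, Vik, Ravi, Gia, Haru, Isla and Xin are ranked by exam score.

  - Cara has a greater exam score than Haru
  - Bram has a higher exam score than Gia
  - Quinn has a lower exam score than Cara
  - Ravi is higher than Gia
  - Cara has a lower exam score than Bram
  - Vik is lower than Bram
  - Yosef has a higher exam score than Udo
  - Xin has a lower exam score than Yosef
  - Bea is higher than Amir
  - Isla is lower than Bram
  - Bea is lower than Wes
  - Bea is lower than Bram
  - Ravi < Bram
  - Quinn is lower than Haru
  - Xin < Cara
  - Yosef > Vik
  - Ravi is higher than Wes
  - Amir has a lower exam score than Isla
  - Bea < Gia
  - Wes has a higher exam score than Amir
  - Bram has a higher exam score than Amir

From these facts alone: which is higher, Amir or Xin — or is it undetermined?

undetermined

Following every chain through Amir: above Amir we get Bea, Gia, Wes, Ravi, Isla, Bram.
Xin is not reached, and no chain runs the other way from Xin to Amir.
So the given relations leave the order of Amir and Xin undetermined.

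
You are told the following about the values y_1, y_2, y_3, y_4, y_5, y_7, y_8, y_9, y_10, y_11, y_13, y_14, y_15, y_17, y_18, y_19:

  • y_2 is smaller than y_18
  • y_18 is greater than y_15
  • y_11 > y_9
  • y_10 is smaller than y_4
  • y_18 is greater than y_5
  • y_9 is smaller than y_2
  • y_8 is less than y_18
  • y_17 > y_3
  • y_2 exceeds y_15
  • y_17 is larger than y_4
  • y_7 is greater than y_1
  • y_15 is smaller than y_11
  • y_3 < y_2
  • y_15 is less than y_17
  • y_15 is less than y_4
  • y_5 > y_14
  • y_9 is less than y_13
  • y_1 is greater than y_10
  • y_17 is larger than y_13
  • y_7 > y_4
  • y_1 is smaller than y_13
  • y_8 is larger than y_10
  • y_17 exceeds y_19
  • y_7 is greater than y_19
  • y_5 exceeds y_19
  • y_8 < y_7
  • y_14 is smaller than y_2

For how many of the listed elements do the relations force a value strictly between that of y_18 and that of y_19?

Chaining upward from y_19 reaches: y_5, y_17, y_7.
Chaining downward from y_18 reaches: y_10, y_14, y_15, y_5, y_8, y_3, y_9, y_2.
Strictly between y_19 and y_18 are those in both lists: y_5 — 1 element.

1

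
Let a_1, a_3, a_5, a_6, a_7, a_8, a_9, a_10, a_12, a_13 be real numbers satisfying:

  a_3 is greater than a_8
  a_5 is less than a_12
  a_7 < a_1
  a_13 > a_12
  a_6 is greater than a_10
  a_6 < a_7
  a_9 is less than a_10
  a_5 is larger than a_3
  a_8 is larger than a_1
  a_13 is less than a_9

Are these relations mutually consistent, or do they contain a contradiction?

inconsistent

We have a_12 < a_13 stated directly, yet also a_13 < a_9 < a_10 < a_6 < a_7 < a_1 < a_8 < a_3 < a_5 < a_12 by chaining the others — so a_13 < a_12. Contradiction.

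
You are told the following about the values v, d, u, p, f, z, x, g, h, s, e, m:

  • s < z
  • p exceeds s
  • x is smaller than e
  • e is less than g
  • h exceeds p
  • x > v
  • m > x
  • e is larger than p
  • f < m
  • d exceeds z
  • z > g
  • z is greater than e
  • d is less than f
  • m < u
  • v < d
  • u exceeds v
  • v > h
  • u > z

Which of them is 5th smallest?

Chaining the given pairs: s < p < h < v < x < e < g < z < d < f < m < u.
The 5th smallest is x.

x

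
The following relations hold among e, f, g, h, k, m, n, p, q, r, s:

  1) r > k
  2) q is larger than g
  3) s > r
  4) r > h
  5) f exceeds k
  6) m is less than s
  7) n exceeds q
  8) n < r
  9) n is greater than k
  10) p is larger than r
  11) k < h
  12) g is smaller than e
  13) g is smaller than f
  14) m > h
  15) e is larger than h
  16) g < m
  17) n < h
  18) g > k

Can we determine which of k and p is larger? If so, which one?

k < g and g < q give k < q.
With q < n: k < g < q < n.
With n < h: k < g < q < n < h.
Then h < r extends the chain to r.
With r < p: k < g < q < n < h < r < p.
So p is larger.

p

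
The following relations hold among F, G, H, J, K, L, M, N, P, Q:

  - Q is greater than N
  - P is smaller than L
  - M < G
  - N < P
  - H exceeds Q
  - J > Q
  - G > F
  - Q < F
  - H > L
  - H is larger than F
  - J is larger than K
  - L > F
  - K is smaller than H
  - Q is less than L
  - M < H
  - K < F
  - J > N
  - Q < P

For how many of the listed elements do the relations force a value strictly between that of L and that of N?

The relations place N below L. An element lies strictly between them when it is forced above N and also forced below L.
Above N: {Q, P, F, G, J, H}. Below L: {Q, K, P, F}.
Intersection: {Q, P, F} — 3.

3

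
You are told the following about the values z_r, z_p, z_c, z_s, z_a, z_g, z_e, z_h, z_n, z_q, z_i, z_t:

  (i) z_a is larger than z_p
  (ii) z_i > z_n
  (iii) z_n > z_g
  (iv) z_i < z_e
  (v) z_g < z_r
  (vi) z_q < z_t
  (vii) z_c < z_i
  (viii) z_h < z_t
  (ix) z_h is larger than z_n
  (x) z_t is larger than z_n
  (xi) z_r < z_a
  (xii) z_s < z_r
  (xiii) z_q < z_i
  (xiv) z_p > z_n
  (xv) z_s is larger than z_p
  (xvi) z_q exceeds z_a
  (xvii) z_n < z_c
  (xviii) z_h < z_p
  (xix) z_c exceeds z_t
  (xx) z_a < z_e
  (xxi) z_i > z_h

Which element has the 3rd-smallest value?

Chaining the given pairs: z_g < z_n < z_h < z_p < z_s < z_r < z_a < z_q < z_t < z_c < z_i < z_e.
The 3rd smallest is z_h.

z_h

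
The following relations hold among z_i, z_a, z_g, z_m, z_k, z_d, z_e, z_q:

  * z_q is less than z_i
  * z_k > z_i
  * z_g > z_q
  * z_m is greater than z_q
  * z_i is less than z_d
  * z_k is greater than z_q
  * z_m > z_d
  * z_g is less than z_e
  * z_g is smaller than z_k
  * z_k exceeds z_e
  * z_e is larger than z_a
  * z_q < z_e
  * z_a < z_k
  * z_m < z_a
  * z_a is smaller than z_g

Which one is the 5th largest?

z_m

The consecutive relations fix a unique order: z_q < z_i < z_d < z_m < z_a < z_g < z_e < z_k.
The 5th largest is z_m.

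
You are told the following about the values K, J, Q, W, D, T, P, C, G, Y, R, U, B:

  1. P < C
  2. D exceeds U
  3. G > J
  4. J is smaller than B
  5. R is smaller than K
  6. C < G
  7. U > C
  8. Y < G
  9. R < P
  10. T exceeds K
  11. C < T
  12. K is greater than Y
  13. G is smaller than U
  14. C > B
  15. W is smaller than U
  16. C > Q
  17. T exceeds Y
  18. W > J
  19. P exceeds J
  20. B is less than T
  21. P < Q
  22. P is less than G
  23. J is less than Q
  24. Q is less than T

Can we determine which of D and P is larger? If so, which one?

D

Link the given pairs in sequence: P < Q; Q < C; C < G; G < U; U < D.
Chaining these gives P < Q < C < G < U < D.
So D is larger.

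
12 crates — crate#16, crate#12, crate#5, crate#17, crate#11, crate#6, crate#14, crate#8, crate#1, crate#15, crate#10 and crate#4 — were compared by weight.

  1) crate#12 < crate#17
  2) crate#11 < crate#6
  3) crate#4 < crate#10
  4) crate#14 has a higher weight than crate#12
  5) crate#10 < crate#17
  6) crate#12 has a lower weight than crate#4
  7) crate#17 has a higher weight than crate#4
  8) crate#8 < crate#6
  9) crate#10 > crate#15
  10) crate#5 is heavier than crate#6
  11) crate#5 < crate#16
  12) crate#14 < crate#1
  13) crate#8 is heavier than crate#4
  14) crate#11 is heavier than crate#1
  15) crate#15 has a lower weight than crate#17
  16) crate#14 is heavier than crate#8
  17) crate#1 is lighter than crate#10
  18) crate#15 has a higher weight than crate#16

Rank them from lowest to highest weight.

The consecutive links are each given: crate#12 < crate#4; crate#4 < crate#8; crate#8 < crate#14; crate#14 < crate#1; crate#1 < crate#11; crate#11 < crate#6; crate#6 < crate#5; crate#5 < crate#16; crate#16 < crate#15; crate#15 < crate#10; crate#10 < crate#17.

crate#12 < crate#4 < crate#8 < crate#14 < crate#1 < crate#11 < crate#6 < crate#5 < crate#16 < crate#15 < crate#10 < crate#17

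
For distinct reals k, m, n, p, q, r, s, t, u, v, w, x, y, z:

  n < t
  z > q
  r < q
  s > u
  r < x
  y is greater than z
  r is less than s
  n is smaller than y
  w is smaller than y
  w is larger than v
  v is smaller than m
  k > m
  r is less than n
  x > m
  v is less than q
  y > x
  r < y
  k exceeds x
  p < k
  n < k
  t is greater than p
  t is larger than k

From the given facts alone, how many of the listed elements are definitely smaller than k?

Directly below k: m, x, p, n.
One step further: v, r (6 so far).
No other element is forced below k by the given relations, so the count is 6.

6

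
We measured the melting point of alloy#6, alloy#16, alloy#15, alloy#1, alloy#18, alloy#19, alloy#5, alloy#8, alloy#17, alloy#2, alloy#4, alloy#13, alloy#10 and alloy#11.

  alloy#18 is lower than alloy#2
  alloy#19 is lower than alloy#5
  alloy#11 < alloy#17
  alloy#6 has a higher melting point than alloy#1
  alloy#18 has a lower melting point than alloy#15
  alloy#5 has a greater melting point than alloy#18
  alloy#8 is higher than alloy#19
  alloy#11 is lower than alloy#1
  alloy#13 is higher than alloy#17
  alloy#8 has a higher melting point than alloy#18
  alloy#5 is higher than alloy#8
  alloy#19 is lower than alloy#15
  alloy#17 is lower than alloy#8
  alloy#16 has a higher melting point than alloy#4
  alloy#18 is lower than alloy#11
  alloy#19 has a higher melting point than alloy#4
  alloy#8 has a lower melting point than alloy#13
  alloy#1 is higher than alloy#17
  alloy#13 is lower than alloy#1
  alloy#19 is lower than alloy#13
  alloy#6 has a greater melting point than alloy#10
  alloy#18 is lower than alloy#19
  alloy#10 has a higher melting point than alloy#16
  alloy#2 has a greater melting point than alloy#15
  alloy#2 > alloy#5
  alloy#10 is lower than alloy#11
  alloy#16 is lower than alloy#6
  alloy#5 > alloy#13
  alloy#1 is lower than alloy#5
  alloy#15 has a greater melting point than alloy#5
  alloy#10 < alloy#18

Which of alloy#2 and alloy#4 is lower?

alloy#4

alloy#4 < alloy#16 < alloy#10 < alloy#18 < alloy#11 < alloy#17 < alloy#8 < alloy#13 < alloy#1 < alloy#5 < alloy#15 < alloy#2, by transitivity through alloy#16, alloy#10, alloy#18, alloy#11, alloy#17, alloy#8, alloy#13, alloy#1, alloy#5, alloy#15.
So alloy#4 < alloy#2; alloy#4 is the lower of the two.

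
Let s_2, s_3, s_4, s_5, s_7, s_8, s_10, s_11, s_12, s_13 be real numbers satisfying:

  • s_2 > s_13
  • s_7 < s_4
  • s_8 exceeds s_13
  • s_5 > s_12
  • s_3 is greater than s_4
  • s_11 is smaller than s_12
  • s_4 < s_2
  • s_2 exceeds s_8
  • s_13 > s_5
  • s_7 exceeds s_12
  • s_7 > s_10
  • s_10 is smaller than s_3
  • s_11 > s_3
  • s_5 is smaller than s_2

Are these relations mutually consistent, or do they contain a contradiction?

Chaining the given relations yields s_7 < s_4 < s_3 < s_11 < s_12, so s_7 < s_12. But one relation states s_12 < s_7. These cannot both hold.

inconsistent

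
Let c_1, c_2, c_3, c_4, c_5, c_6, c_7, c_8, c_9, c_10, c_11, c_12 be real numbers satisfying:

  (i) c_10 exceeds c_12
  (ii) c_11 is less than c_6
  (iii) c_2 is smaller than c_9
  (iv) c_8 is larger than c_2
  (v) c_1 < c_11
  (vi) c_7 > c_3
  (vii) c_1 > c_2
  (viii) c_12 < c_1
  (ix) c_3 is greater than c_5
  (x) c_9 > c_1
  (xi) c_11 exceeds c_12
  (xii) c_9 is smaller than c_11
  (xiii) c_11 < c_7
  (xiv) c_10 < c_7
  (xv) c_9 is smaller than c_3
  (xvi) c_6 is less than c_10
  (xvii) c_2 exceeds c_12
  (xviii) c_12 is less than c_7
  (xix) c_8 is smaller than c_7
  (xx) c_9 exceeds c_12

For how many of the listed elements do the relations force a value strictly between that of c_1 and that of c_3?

1

The relations place c_1 below c_3. An element lies strictly between them when it is forced above c_1 and also forced below c_3.
Above c_1: {c_9, c_11, c_6, c_10, c_7}. Below c_3: {c_12, c_2, c_9, c_5}.
Intersection: {c_9} — 1.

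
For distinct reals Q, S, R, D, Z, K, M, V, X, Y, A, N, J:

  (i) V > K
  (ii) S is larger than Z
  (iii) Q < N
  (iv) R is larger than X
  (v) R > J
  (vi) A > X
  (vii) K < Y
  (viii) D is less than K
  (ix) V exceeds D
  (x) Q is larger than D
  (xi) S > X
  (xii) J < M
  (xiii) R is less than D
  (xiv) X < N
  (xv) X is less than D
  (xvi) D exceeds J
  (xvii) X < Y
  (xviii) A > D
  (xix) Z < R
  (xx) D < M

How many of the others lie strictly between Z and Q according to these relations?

The relations place Z below Q. An element lies strictly between them when it is forced above Z and also forced below Q.
Above Z: {R, D, M, K, Y, S, V, A, N}. Below Q: {X, J, R, D}.
Intersection: {R, D} — 2.

2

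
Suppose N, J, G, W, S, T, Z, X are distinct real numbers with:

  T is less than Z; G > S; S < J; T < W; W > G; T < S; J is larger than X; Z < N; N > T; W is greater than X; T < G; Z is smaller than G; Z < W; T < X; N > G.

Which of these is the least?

T

S is not least since T < S; Z is not least since T < Z; X is not least since T < X; J is not least since X < J; G is not least since S < G; W is not least since T < W; N is not least since T < N.
Only T has nothing below it, so T is the least.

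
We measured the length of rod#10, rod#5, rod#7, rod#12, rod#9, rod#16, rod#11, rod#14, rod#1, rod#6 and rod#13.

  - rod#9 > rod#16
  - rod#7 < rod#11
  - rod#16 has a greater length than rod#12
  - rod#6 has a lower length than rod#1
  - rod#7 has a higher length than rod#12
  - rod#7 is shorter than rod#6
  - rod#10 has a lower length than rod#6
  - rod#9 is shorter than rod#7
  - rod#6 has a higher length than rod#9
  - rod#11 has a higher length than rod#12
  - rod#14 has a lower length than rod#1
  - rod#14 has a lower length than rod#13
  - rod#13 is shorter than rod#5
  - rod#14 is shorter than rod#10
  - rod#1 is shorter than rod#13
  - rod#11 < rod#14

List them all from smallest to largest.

rod#12 < rod#16 < rod#9 < rod#7 < rod#11 < rod#14 < rod#10 < rod#6 < rod#1 < rod#13 < rod#5

The consecutive links are each given: rod#12 < rod#16; rod#16 < rod#9; rod#9 < rod#7; rod#7 < rod#11; rod#11 < rod#14; rod#14 < rod#10; rod#10 < rod#6; rod#6 < rod#1; rod#1 < rod#13; rod#13 < rod#5.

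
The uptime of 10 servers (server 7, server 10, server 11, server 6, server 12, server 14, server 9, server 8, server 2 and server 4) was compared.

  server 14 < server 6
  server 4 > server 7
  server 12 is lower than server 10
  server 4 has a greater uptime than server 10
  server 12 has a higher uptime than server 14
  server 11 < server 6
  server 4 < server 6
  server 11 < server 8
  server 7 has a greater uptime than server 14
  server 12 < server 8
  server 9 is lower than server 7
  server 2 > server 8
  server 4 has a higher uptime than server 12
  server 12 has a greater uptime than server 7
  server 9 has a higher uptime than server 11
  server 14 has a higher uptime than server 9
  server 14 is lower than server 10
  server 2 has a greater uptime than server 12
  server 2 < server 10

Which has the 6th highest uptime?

Piecing the relations together gives one ordering: server 11 < server 9 < server 14 < server 7 < server 12 < server 8 < server 2 < server 10 < server 4 < server 6.
The 6th largest is server 12.

server 12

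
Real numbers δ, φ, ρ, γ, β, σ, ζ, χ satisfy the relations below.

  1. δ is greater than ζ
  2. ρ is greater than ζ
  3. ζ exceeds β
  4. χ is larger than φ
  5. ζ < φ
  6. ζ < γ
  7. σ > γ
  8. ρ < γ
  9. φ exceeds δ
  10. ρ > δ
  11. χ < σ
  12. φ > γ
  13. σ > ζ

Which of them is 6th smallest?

Piecing the relations together gives one ordering: β < ζ < δ < ρ < γ < φ < χ < σ.
Counting 6 from the smallest end gives φ.

φ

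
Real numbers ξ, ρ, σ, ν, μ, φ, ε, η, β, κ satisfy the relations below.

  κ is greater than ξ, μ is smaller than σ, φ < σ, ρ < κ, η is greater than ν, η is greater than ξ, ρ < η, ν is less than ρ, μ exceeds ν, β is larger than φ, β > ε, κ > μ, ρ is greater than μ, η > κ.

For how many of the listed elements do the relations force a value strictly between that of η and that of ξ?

1

The relations place ξ below η. An element lies strictly between them when it is forced above ξ and also forced below η.
Above ξ: {κ}. Below η: {ν, μ, ρ, κ}.
Intersection: {κ} — 1.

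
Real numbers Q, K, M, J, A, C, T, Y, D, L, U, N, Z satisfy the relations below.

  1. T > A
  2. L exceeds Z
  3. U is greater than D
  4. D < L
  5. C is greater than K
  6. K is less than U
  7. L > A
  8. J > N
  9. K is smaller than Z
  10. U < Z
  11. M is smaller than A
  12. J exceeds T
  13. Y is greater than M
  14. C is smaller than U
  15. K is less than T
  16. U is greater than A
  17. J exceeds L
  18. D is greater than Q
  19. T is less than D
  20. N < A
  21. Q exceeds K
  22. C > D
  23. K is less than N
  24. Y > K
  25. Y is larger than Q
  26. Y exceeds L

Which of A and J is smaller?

A < T and T < D give A < D.
With D < C: A < T < D < C.
With C < U: A < T < D < C < U.
Then U < Z extends the chain to Z.
With Z < L: A < T < D < C < U < Z < L.
With L < J: A < T < D < C < U < Z < L < J.
So A < J; A is the smaller of the two.

A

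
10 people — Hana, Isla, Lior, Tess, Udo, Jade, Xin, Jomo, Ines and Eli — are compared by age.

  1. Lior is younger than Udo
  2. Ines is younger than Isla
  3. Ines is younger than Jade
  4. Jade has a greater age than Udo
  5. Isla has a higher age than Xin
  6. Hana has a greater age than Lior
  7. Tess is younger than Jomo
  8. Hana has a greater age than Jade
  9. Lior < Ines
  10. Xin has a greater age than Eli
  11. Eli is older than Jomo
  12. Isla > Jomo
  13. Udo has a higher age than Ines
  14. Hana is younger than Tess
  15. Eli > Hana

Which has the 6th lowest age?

Tess

The consecutive relations fix a unique order: Lior < Ines < Udo < Jade < Hana < Tess < Jomo < Eli < Xin < Isla.
The 6th smallest is Tess.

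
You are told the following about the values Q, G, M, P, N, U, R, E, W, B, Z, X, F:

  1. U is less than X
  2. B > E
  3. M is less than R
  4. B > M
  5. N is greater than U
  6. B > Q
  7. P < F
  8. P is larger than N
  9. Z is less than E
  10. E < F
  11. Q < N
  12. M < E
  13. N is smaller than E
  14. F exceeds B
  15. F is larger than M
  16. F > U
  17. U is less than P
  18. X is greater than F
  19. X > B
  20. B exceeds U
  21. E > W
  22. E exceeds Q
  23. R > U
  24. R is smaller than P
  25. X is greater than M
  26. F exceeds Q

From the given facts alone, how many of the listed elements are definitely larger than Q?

The elements the relations force above Q are N, E, P, B, F, X — no chain reaches any other.
That is 6.

6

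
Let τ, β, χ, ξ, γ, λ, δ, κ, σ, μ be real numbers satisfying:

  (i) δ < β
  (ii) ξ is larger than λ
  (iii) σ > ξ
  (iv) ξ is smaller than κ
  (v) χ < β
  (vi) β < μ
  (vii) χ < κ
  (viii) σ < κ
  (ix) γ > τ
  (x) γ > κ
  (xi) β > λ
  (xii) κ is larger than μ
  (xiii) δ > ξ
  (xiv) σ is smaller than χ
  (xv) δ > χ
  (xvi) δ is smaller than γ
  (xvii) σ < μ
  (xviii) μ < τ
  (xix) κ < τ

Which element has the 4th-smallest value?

χ

The consecutive relations fix a unique order: λ < ξ < σ < χ < δ < β < μ < κ < τ < γ.
The 4th smallest is χ.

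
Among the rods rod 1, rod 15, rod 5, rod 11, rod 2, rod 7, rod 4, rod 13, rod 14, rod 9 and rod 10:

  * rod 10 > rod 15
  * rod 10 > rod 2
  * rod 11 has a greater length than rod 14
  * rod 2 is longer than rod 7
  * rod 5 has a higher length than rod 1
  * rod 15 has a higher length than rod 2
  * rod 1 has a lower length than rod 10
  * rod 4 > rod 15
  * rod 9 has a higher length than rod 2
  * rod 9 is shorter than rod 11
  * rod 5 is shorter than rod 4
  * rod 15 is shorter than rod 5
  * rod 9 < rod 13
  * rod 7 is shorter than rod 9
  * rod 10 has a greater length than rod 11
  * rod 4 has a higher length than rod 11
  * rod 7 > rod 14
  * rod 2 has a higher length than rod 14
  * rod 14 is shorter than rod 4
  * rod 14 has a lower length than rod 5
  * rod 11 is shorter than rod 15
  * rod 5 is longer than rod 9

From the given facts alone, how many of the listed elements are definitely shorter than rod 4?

From rod 4 the given relations immediately reach rod 14, rod 11, rod 15, rod 5.
From those, rod 1, rod 2, rod 9 — 7 in total.
From those, rod 7 — 8 in total.
Nothing else is reachable below rod 4; 8 in all.

8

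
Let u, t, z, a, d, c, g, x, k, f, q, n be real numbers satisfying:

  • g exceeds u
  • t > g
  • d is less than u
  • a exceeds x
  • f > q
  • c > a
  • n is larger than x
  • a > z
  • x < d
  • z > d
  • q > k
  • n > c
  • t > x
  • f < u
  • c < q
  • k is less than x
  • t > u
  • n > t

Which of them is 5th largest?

Chaining the given pairs: k < x < d < z < a < c < q < f < u < g < t < n.
The 5th largest is f.

f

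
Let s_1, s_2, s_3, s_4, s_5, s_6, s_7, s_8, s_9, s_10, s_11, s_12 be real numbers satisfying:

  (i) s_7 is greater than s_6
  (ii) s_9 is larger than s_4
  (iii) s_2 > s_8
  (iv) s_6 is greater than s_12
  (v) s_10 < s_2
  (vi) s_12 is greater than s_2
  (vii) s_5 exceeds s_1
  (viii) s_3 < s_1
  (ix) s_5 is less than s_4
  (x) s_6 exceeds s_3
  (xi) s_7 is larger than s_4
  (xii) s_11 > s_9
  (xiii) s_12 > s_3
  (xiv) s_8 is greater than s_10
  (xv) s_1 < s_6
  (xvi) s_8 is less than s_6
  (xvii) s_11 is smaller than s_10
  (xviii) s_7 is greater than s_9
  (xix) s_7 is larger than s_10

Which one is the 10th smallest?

Piecing the relations together gives one ordering: s_3 < s_1 < s_5 < s_4 < s_9 < s_11 < s_10 < s_8 < s_2 < s_12 < s_6 < s_7.
The 10th smallest is s_12.

s_12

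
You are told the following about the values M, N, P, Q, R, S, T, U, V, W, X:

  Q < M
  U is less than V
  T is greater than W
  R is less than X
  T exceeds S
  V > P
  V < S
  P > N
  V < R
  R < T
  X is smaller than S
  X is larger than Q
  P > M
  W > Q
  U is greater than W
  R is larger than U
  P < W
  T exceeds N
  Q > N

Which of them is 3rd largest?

Chaining the given pairs: N < Q < M < P < W < U < V < R < X < S < T.
The 3rd largest is X.

X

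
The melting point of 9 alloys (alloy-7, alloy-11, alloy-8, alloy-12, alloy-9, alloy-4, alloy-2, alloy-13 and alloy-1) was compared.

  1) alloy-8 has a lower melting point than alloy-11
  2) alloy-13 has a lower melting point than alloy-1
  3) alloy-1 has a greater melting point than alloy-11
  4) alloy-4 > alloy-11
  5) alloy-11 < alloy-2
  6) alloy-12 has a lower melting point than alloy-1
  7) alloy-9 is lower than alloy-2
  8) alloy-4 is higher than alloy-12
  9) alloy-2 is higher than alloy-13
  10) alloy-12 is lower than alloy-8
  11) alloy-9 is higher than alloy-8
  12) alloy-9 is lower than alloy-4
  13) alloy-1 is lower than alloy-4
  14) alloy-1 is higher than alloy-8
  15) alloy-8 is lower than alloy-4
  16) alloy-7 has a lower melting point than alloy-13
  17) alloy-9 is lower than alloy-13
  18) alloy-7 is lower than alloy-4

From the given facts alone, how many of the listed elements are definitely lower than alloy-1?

From alloy-1 the given relations immediately reach alloy-12, alloy-8, alloy-11, alloy-13.
From those, alloy-9, alloy-7 — 6 in total.
Nothing else is reachable below alloy-1; 6 in all.

6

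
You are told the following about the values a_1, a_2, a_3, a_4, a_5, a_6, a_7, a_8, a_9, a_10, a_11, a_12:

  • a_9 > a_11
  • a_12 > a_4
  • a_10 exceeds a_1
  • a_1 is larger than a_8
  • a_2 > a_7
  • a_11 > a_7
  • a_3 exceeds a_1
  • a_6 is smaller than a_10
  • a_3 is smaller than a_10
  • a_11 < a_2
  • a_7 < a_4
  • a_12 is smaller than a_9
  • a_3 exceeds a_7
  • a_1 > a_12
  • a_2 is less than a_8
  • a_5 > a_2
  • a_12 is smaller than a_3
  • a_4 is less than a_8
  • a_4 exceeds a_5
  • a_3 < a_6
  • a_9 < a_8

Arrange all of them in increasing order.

a_7 < a_11 < a_2 < a_5 < a_4 < a_12 < a_9 < a_8 < a_1 < a_3 < a_6 < a_10

Nothing is placed below a_7, so it is least; from there a_7 < a_11; a_11 < a_2; a_2 < a_5; a_5 < a_4; a_4 < a_12; a_12 < a_9; a_9 < a_8; a_8 < a_1; a_1 < a_3; a_3 < a_6; a_6 < a_10, each given directly.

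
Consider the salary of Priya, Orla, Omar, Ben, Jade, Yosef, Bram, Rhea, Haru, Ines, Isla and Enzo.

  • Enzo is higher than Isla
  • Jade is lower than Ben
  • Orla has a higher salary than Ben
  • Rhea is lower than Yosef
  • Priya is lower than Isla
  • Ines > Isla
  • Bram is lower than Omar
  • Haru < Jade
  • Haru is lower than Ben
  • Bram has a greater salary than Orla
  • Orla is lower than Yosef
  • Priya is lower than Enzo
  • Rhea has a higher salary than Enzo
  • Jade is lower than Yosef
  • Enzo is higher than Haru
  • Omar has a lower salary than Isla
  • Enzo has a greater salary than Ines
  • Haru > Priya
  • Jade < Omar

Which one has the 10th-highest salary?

Jade

Chaining the given pairs: Priya < Haru < Jade < Ben < Orla < Bram < Omar < Isla < Ines < Enzo < Rhea < Yosef.
Counting 10 from the largest end gives Jade.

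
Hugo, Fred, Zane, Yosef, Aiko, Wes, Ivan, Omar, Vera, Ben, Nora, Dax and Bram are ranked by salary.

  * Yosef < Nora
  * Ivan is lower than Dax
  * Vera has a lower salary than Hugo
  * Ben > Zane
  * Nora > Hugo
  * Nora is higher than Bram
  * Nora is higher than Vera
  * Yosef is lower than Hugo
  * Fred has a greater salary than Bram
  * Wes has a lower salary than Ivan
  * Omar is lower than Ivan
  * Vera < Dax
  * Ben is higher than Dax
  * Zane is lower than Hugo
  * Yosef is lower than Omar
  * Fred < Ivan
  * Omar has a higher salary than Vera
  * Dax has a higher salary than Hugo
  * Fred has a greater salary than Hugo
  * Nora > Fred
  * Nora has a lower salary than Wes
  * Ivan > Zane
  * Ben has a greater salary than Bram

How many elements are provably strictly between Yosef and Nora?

2

The relations place Yosef below Nora. An element lies strictly between them when it is forced above Yosef and also forced below Nora.
Above Yosef: {Hugo, Omar, Fred, Wes, Ivan, Dax, Ben}. Below Nora: {Vera, Zane, Hugo, Bram, Fred}.
Intersection: {Hugo, Fred} — 2.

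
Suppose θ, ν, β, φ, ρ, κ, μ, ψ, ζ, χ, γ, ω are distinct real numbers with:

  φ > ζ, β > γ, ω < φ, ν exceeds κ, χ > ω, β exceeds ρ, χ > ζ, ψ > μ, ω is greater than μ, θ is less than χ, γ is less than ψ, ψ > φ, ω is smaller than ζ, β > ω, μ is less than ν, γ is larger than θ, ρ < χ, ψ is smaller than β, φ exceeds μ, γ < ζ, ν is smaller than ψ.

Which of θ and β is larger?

β

Chaining the given relations: θ < γ < ζ < φ < ψ < β.
So θ < β; β is the larger of the two.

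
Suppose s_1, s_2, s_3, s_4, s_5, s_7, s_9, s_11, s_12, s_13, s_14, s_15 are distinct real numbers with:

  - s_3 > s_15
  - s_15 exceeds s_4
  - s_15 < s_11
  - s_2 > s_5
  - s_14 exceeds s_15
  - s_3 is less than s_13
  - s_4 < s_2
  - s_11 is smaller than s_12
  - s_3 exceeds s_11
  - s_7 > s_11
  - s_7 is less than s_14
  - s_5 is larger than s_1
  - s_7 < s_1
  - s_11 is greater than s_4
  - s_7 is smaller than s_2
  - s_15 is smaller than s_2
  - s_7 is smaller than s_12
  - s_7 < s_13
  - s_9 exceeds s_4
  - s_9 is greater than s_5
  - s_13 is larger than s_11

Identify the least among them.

s_15 is not least since s_4 < s_15; s_11 is not least since s_4 < s_11; s_7 is not least since s_11 < s_7; s_14 is not least since s_7 < s_14; s_3 is not least since s_11 < s_3; s_1 is not least since s_7 < s_1; s_5 is not least since s_1 < s_5; s_9 is not least since s_4 < s_9; s_12 is not least since s_7 < s_12; s_2 is not least since s_7 < s_2; s_13 is not least since s_11 < s_13.
Only s_4 has nothing below it, so s_4 is the least.

s_4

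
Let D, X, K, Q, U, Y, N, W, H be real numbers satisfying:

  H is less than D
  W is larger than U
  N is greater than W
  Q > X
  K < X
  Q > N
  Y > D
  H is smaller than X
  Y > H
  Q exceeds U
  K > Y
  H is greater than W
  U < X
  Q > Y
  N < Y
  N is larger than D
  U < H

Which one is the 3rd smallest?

Chaining the given pairs: U < W < H < D < N < Y < K < X < Q.
The 3rd smallest is H.

H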